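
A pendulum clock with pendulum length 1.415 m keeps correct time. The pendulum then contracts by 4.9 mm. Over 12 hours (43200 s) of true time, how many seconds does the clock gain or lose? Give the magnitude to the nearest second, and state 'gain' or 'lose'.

T ∝ √L, so T'/T = √(1.41010/1.415) = 0.998267.
In 43200 s of true time the clock registers 43200/0.998267 = 43275.0 s, so it gains 75 s.

gain 75 s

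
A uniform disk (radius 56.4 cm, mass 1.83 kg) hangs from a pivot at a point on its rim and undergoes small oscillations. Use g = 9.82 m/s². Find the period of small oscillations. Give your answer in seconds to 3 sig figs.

I_cm = ½mr² = 0.2911 kg·m². The pivot is at distance d = 0.564 m from the centre of mass.
By the parallel-axis theorem, I = I_cm + md² = 0.2911 + 0.5821 = 0.8732 kg·m².
T = 2π√(I/(mgd)) = 2π√(0.8732/(1.83 × 9.82 × 0.564)) = 1.84 s.

1.84 s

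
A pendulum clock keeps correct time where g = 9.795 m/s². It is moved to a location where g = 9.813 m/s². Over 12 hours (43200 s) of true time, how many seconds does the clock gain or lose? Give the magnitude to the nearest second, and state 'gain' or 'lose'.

gain 40 s

The clock's period scales as T ∝ 1/√g, so T'/T = √(9.795/9.813) = 0.999082.
In 43200 s of true time the clock registers 43200/0.999082 = 43239.7 s, so it gains 40 s.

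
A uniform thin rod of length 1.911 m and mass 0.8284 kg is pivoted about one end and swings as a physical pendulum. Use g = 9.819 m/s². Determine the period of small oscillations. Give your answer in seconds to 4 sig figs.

2.263 s

For a physical pendulum T = 2π√(I/(mgd)), with d = 0.95550 m from pivot to centre of mass.
I_cm = mL²/12 = 0.8284 × 1.911²/12 = 0.25210 kg·m²; I = I_cm + md² = 0.25210 + 0.8284 × 0.95550² = 1.0084 kg·m².
T = 2π√(1.0084/(0.8284 × 9.819 × 0.95550)) = 2.263 s.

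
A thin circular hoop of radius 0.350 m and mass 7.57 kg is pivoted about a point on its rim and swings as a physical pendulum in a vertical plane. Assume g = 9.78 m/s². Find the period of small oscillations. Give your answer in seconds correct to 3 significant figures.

I_cm = mr² = 0.9273 kg·m². The pivot is at distance d = 0.350 m from the centre of mass.
By the parallel-axis theorem, I = I_cm + md² = 0.9273 + 0.9273 = 1.855 kg·m².
T = 2π√(I/(mgd)) = 2π√(1.855/(7.57 × 9.78 × 0.350)) = 1.68 s.

1.68 s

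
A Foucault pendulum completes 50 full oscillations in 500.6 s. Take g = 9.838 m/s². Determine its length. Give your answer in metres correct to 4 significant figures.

24.98 m

T = 500.6/50 = 10.012 s.
From T = 2π√(L/g), L = gT²/(4π²) = 9.838 × 10.012²/(4π²) = 24.98 m.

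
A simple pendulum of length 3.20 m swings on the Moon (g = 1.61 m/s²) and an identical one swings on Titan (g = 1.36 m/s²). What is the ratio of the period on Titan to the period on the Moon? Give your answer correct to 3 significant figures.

1.09

T ∝ 1/√g, so T₂/T₁ = √(g₁/g₂) = √(1.61/1.36) = 1.09.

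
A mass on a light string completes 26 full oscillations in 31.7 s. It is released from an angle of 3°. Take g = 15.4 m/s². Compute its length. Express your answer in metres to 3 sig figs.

0.580 m

T = 31.7/26 = 1.219 s.
From T = 2π√(L/g), L = gT²/(4π²) = 15.4 × 1.219²/(4π²) = 0.580 m.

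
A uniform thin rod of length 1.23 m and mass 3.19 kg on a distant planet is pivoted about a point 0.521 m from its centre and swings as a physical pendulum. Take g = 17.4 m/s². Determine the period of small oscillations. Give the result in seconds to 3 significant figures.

1.32 s

For a physical pendulum T = 2π√(I/(mgd)), with d = 0.5210 m from pivot to centre of mass.
I_cm = mL²/12 = 3.19 × 1.23²/12 = 0.4022 kg·m²; I = I_cm + md² = 0.4022 + 3.19 × 0.5210² = 1.268 kg·m².
T = 2π√(1.268/(3.19 × 17.4 × 0.5210)) = 1.32 s.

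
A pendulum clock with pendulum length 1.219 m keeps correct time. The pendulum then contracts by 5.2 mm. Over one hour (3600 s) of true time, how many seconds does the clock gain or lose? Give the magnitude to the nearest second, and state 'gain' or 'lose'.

gain 8 s

T ∝ √L, so T'/T = √(1.21380/1.219) = 0.997865.
In 3600 s of true time the clock registers 3600/0.997865 = 3607.7 s, so it gains 8 s.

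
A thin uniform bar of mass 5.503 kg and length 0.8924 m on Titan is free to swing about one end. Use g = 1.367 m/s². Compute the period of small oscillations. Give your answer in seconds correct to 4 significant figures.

4.145 s

For a physical pendulum T = 2π√(I/(mgd)), with d = 0.44620 m from pivot to centre of mass.
I_cm = mL²/12 = 5.503 × 0.8924²/12 = 0.36521 kg·m²; I = I_cm + md² = 0.36521 + 5.503 × 0.44620² = 1.4608 kg·m².
T = 2π√(1.4608/(5.503 × 1.367 × 0.44620)) = 4.145 s.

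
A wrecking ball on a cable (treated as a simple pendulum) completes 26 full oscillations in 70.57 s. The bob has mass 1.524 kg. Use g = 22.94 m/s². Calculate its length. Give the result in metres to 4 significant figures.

4.281 m

T = 70.57/26 = 2.7142 s.
From T = 2π√(L/g), L = gT²/(4π²) = 22.94 × 2.7142²/(4π²) = 4.281 m.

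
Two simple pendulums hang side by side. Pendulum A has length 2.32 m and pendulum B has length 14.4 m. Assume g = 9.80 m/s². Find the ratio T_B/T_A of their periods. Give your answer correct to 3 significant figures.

2.49

T ∝ √L, so T_B/T_A = √(L_B/L_A) = √(14.4/2.32) = 2.49.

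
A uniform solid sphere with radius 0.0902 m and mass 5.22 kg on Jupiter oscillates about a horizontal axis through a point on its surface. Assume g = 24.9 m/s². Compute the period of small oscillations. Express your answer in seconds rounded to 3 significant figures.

0.447 s

I_cm = (2/5)mr² = 0.01699 kg·m². The pivot is at distance d = 0.0902 m from the centre of mass.
By the parallel-axis theorem, I = I_cm + md² = 0.01699 + 0.04247 = 0.05946 kg·m².
T = 2π√(I/(mgd)) = 2π√(0.05946/(5.22 × 24.9 × 0.0902)) = 0.447 s.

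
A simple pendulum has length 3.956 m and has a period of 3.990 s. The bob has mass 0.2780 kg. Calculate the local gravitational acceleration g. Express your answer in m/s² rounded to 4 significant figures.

From T = 2π√(L/g), g = 4π²L/T² = 4π² × 3.956/3.9900² = 9.810 m/s².

9.810 m/s²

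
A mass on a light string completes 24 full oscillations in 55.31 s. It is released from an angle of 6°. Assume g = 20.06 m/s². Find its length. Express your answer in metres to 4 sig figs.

T = 55.31/24 = 2.3046 s.
From T = 2π√(L/g), L = gT²/(4π²) = 20.06 × 2.3046²/(4π²) = 2.699 m.

2.699 m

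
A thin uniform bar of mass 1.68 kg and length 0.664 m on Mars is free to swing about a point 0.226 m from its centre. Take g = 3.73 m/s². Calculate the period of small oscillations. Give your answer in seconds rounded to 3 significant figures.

2.03 s

For a physical pendulum T = 2π√(I/(mgd)), with d = 0.2260 m from pivot to centre of mass.
I_cm = mL²/12 = 1.68 × 0.664²/12 = 0.06173 kg·m²; I = I_cm + md² = 0.06173 + 1.68 × 0.2260² = 0.1475 kg·m².
T = 2π√(0.1475/(1.68 × 3.73 × 0.2260)) = 2.03 s.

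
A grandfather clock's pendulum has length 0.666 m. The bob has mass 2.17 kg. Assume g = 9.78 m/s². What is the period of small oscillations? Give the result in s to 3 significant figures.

T = 2π√(L/g) = 2π√(0.666/9.78) = 2π × 0.2610 = 1.64 s.

1.64 s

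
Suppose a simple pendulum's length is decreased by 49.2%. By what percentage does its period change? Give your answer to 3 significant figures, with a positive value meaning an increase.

T ∝ √L, so T'/T = √(0.5080) = 0.7127.
Percentage change in T = (0.7127 − 1) × 100% = -28.7%.

-28.7%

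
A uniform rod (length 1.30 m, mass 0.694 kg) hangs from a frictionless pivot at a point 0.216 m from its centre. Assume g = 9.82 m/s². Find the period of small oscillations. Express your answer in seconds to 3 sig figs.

1.87 s

For a physical pendulum T = 2π√(I/(mgd)), with d = 0.2160 m from pivot to centre of mass.
I_cm = mL²/12 = 0.694 × 1.30²/12 = 0.09774 kg·m²; I = I_cm + md² = 0.09774 + 0.694 × 0.2160² = 0.1301 kg·m².
T = 2π√(0.1301/(0.694 × 9.82 × 0.2160)) = 1.87 s.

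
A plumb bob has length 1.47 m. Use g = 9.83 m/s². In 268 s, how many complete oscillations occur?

110

T = 2π√(L/g) = 2π√(1.47/9.83) = 2.430 s.
Number of complete oscillations = ⌊268/2.430⌋ = ⌊110.3⌋ = 110.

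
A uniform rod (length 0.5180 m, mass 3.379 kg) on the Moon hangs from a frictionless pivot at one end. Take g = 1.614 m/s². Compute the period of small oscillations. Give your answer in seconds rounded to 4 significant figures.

2.906 s

For a physical pendulum T = 2π√(I/(mgd)), with d = 0.25900 m from pivot to centre of mass.
I_cm = mL²/12 = 3.379 × 0.5180²/12 = 0.075556 kg·m²; I = I_cm + md² = 0.075556 + 3.379 × 0.25900² = 0.30222 kg·m².
T = 2π√(0.30222/(3.379 × 1.614 × 0.25900)) = 2.906 s.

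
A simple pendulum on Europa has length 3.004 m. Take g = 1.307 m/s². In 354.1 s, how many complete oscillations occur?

T = 2π√(L/g) = 2π√(3.004/1.307) = 9.5256 s.
Number of complete oscillations = ⌊354.1/9.5256⌋ = ⌊37.174⌋ = 37.

37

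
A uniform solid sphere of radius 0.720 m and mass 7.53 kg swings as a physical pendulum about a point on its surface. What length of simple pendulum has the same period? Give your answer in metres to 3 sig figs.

The equivalent simple-pendulum length is L_eq = I/(md), where I is about the pivot and d = 0.7200 m.
I_cm = (2/5)mR² = 1.561 kg·m², so I = I_cm + md² = 1.561 + 3.904 = 5.465 kg·m².
L_eq = 5.465/(7.53 × 0.7200) = 1.01 m.

1.01 m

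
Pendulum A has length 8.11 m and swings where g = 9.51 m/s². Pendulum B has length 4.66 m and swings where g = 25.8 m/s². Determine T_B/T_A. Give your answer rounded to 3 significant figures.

0.460

T = 2π√(L/g), so T_B/T_A = √((L_B/g_B)/(L_A/g_A)) = √((4.66/25.8)/(8.11/9.51)) = 0.460.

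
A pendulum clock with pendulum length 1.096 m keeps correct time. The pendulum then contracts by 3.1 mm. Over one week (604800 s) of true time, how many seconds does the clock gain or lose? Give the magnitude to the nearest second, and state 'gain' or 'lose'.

gain 857 s

T ∝ √L, so T'/T = √(1.09290/1.096) = 0.998585.
In 604800 s of true time the clock registers 604800/0.998585 = 605657.1 s, so it gains 857 s.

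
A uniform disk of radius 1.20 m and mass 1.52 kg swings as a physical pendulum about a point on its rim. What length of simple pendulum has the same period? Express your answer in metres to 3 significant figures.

The equivalent simple-pendulum length is L_eq = I/(md), where I is about the pivot and d = 1.200 m.
I_cm = ½mR² = 1.094 kg·m², so I = I_cm + md² = 1.094 + 2.189 = 3.283 kg·m².
L_eq = 3.283/(1.52 × 1.200) = 1.80 m.

1.80 m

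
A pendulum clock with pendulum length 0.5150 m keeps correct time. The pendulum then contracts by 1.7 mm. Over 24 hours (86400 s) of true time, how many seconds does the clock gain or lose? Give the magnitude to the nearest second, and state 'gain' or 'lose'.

T ∝ √L, so T'/T = √(0.51330/0.5150) = 0.998348.
In 86400 s of true time the clock registers 86400/0.998348 = 86543.0 s, so it gains 143 s.

gain 143 s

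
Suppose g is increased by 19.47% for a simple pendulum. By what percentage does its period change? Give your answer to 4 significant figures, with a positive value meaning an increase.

-8.511%

T ∝ 1/√g, so T'/T = 1/√(1.1947) = 0.91489.
Percentage change in T = (0.91489 − 1) × 100% = -8.511%.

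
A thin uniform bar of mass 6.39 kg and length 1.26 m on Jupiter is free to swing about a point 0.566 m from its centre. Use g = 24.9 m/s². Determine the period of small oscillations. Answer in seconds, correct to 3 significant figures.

1.13 s

For a physical pendulum T = 2π√(I/(mgd)), with d = 0.5660 m from pivot to centre of mass.
I_cm = mL²/12 = 6.39 × 1.26²/12 = 0.8454 kg·m²; I = I_cm + md² = 0.8454 + 6.39 × 0.5660² = 2.892 kg·m².
T = 2π√(2.892/(6.39 × 24.9 × 0.5660)) = 1.13 s.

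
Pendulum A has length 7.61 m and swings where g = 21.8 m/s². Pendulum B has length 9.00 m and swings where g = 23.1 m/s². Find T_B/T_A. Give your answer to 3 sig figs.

T = 2π√(L/g), so T_B/T_A = √((L_B/g_B)/(L_A/g_A)) = √((9.00/23.1)/(7.61/21.8)) = 1.06.

1.06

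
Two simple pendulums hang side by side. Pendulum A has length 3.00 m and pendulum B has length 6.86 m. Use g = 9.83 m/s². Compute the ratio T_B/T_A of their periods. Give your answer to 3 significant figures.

1.51

T ∝ √L, so T_B/T_A = √(L_B/L_A) = √(6.86/3.00) = 1.51.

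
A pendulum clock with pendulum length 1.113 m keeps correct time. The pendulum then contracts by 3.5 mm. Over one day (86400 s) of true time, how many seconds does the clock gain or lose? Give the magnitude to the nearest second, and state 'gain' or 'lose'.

T ∝ √L, so T'/T = √(1.10950/1.113) = 0.998426.
In 86400 s of true time the clock registers 86400/0.998426 = 86536.2 s, so it gains 136 s.

gain 136 s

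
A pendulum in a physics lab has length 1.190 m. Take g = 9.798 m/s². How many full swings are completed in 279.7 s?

127

T = 2π√(L/g) = 2π√(1.190/9.798) = 2.1897 s.
Number of complete oscillations = ⌊279.7/2.1897⌋ = ⌊127.73⌋ = 127.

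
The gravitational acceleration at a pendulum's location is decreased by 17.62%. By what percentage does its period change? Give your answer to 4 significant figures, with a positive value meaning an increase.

T ∝ 1/√g, so T'/T = 1/√(0.82380) = 1.1018.
Percentage change in T = (1.1018 − 1) × 100% = 10.18%.

10.18%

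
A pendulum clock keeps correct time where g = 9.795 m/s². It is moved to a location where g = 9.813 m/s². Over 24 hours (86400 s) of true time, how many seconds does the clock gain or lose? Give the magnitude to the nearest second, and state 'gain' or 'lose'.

The clock's period scales as T ∝ 1/√g, so T'/T = √(9.795/9.813) = 0.999082.
In 86400 s of true time the clock registers 86400/0.999082 = 86479.4 s, so it gains 79 s.

gain 79 s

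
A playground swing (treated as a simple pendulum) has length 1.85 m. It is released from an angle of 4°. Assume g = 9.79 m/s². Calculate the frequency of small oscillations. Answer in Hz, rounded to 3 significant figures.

0.366 Hz

T = 2π√(L/g) = 2π√(1.85/9.79) = 2.731 s, so f = 1/T = 0.366 Hz.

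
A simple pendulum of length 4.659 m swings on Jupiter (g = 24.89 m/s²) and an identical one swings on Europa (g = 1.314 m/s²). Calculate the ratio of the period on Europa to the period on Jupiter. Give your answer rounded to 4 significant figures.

T ∝ 1/√g, so T₂/T₁ = √(g₁/g₂) = √(24.89/1.314) = 4.352.

4.352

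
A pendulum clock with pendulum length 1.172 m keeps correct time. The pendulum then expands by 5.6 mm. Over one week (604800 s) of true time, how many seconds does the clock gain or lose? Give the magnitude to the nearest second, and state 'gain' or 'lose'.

lose 1440 s

T ∝ √L, so T'/T = √(1.17760/1.172) = 1.00239.
In 604800 s of true time the clock registers 604800/1.00239 = 603360.2 s, so it loses 1440 s.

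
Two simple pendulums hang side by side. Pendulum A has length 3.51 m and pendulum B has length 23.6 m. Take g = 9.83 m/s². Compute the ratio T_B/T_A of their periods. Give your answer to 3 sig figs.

2.59

T ∝ √L, so T_B/T_A = √(L_B/L_A) = √(23.6/3.51) = 2.59.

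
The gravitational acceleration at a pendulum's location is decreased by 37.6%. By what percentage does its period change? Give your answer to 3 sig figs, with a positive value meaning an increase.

26.6%

T ∝ 1/√g, so T'/T = 1/√(0.6240) = 1.266.
Percentage change in T = (1.266 − 1) × 100% = 26.6%.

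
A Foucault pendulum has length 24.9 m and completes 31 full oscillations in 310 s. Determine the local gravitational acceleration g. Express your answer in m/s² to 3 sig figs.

T = 310/31 = 10.00 s.
From T = 2π√(L/g), g = 4π²L/T² = 4π² × 24.9/10.00² = 9.83 m/s².

9.83 m/s²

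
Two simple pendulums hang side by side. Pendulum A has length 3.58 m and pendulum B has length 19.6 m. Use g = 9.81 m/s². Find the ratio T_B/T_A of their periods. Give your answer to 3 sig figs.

T ∝ √L, so T_B/T_A = √(L_B/L_A) = √(19.6/3.58) = 2.34.

2.34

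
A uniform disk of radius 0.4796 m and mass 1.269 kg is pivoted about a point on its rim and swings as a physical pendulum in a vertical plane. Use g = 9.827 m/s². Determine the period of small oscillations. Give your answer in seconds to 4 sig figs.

1.700 s

I_cm = ½mr² = 0.14595 kg·m². The pivot is at distance d = 0.4796 m from the centre of mass.
By the parallel-axis theorem, I = I_cm + md² = 0.14595 + 0.29189 = 0.43784 kg·m².
T = 2π√(I/(mgd)) = 2π√(0.43784/(1.269 × 9.827 × 0.4796)) = 1.700 s.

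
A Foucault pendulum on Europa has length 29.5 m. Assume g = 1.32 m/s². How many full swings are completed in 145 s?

4

T = 2π√(L/g) = 2π√(29.5/1.32) = 29.70 s.
Number of complete oscillations = ⌊145/29.70⌋ = ⌊4.882⌋ = 4.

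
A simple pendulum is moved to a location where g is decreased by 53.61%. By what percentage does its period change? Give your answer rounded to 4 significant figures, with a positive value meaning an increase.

46.82%

T ∝ 1/√g, so T'/T = 1/√(0.46390) = 1.4682.
Percentage change in T = (1.4682 − 1) × 100% = 46.82%.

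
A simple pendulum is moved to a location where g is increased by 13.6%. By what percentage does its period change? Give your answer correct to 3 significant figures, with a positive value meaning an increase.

-6.18%

T ∝ 1/√g, so T'/T = 1/√(1.136) = 0.9382.
Percentage change in T = (0.9382 − 1) × 100% = -6.18%.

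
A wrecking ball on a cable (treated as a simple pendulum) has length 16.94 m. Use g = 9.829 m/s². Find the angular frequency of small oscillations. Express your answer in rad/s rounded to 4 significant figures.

0.7617 rad/s

ω = √(g/L) = √(9.829/16.94) = 0.7617 rad/s.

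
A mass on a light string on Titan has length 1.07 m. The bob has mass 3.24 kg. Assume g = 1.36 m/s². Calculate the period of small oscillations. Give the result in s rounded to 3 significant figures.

5.57 s

T = 2π√(L/g) = 2π√(1.07/1.36) = 2π × 0.8870 = 5.57 s.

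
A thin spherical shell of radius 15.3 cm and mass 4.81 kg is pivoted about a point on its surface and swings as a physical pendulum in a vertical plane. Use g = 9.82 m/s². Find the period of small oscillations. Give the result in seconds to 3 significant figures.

1.01 s

I_cm = (2/3)mr² = 0.07506 kg·m². The pivot is at distance d = 0.153 m from the centre of mass.
By the parallel-axis theorem, I = I_cm + md² = 0.07506 + 0.1126 = 0.1877 kg·m².
T = 2π√(I/(mgd)) = 2π√(0.1877/(4.81 × 9.82 × 0.153)) = 1.01 s.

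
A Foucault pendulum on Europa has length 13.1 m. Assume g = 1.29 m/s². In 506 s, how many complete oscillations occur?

T = 2π√(L/g) = 2π√(13.1/1.29) = 20.02 s.
Number of complete oscillations = ⌊506/20.02⌋ = ⌊25.27⌋ = 25.

25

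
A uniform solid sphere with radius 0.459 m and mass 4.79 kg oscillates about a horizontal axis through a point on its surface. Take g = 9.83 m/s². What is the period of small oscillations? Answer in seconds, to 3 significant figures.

1.61 s

I_cm = (2/5)mr² = 0.4037 kg·m². The pivot is at distance d = 0.459 m from the centre of mass.
By the parallel-axis theorem, I = I_cm + md² = 0.4037 + 1.009 = 1.413 kg·m².
T = 2π√(I/(mgd)) = 2π√(1.413/(4.79 × 9.83 × 0.459)) = 1.61 s.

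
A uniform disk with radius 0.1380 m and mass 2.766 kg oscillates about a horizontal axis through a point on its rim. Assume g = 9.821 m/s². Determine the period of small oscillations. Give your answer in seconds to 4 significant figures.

I_cm = ½mr² = 0.026338 kg·m². The pivot is at distance d = 0.1380 m from the centre of mass.
By the parallel-axis theorem, I = I_cm + md² = 0.026338 + 0.052676 = 0.079014 kg·m².
T = 2π√(I/(mgd)) = 2π√(0.079014/(2.766 × 9.821 × 0.1380)) = 0.9122 s.

0.9122 s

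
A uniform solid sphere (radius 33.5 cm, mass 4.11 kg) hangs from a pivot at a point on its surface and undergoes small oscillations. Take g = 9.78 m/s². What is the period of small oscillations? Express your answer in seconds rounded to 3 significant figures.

1.38 s

I_cm = (2/5)mr² = 0.1845 kg·m². The pivot is at distance d = 0.335 m from the centre of mass.
By the parallel-axis theorem, I = I_cm + md² = 0.1845 + 0.4612 = 0.6457 kg·m².
T = 2π√(I/(mgd)) = 2π√(0.6457/(4.11 × 9.78 × 0.335)) = 1.38 s.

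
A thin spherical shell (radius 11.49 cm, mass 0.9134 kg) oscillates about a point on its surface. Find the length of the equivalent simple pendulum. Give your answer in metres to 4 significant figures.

0.1915 m

The equivalent simple-pendulum length is L_eq = I/(md), where I is about the pivot and d = 0.11490 m.
I_cm = (2/3)mR² = 0.0080391 kg·m², so I = I_cm + md² = 0.0080391 + 0.012059 = 0.020098 kg·m².
L_eq = 0.020098/(0.9134 × 0.11490) = 0.1915 m.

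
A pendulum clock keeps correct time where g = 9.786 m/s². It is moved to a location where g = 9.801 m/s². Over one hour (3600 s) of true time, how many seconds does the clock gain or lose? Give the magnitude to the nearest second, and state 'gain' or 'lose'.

The clock's period scales as T ∝ 1/√g, so T'/T = √(9.786/9.801) = 0.999234.
In 3600 s of true time the clock registers 3600/0.999234 = 3602.8 s, so it gains 3 s.

gain 3 s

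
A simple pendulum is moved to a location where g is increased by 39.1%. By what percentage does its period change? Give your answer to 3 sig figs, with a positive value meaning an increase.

-15.2%

T ∝ 1/√g, so T'/T = 1/√(1.391) = 0.8479.
Percentage change in T = (0.8479 − 1) × 100% = -15.2%.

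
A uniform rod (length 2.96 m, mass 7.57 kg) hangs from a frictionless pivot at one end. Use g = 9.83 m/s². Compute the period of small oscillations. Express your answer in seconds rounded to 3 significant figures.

For a physical pendulum T = 2π√(I/(mgd)), with d = 1.480 m from pivot to centre of mass.
I_cm = mL²/12 = 7.57 × 2.96²/12 = 5.527 kg·m²; I = I_cm + md² = 5.527 + 7.57 × 1.480² = 22.11 kg·m².
T = 2π√(22.11/(7.57 × 9.83 × 1.480)) = 2.82 s.

2.82 s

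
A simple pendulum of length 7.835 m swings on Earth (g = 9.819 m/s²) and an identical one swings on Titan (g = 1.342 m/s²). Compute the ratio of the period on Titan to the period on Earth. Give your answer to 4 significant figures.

T ∝ 1/√g, so T₂/T₁ = √(g₁/g₂) = √(9.819/1.342) = 2.705.

2.705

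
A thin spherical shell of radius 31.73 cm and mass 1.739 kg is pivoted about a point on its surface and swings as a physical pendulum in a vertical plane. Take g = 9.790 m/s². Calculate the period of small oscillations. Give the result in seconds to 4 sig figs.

1.460 s

I_cm = (2/3)mr² = 0.11672 kg·m². The pivot is at distance d = 0.3173 m from the centre of mass.
By the parallel-axis theorem, I = I_cm + md² = 0.11672 + 0.17508 = 0.29180 kg·m².
T = 2π√(I/(mgd)) = 2π√(0.29180/(1.739 × 9.790 × 0.3173)) = 1.460 s.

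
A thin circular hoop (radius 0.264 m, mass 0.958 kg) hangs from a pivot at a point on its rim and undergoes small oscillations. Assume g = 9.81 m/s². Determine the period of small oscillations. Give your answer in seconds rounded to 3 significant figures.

1.46 s

I_cm = mr² = 0.06677 kg·m². The pivot is at distance d = 0.264 m from the centre of mass.
By the parallel-axis theorem, I = I_cm + md² = 0.06677 + 0.06677 = 0.1335 kg·m².
T = 2π√(I/(mgd)) = 2π√(0.1335/(0.958 × 9.81 × 0.264)) = 1.46 s.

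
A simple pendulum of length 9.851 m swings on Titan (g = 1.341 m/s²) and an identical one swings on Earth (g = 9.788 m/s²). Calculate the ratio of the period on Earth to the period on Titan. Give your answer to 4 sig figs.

T ∝ 1/√g, so T₂/T₁ = √(g₁/g₂) = √(1.341/9.788) = 0.3701.

0.3701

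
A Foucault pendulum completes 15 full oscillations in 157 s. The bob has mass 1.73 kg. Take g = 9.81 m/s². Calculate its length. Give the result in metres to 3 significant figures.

T = 157/15 = 10.47 s.
From T = 2π√(L/g), L = gT²/(4π²) = 9.81 × 10.47²/(4π²) = 27.2 m.

27.2 m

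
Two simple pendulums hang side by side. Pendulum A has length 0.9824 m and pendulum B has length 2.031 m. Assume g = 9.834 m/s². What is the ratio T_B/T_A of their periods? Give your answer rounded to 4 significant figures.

T ∝ √L, so T_B/T_A = √(L_B/L_A) = √(2.031/0.9824) = 1.438.

1.438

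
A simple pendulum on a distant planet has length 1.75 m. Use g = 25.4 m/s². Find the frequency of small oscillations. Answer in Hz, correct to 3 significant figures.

0.606 Hz

T = 2π√(L/g) = 2π√(1.75/25.4) = 1.649 s, so f = 1/T = 0.606 Hz.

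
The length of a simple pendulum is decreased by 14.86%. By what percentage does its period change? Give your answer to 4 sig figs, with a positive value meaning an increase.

-7.729%

T ∝ √L, so T'/T = √(0.85140) = 0.92271.
Percentage change in T = (0.92271 − 1) × 100% = -7.729%.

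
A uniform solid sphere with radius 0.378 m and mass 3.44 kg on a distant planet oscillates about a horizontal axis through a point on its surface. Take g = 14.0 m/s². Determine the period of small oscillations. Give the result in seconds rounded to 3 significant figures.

I_cm = (2/5)mr² = 0.1966 kg·m². The pivot is at distance d = 0.378 m from the centre of mass.
By the parallel-axis theorem, I = I_cm + md² = 0.1966 + 0.4915 = 0.6881 kg·m².
T = 2π√(I/(mgd)) = 2π√(0.6881/(3.44 × 14.0 × 0.378)) = 1.22 s.

1.22 s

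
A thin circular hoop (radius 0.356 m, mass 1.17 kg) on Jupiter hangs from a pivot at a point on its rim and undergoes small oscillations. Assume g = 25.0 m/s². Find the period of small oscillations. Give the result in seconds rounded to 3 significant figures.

1.06 s

I_cm = mr² = 0.1483 kg·m². The pivot is at distance d = 0.356 m from the centre of mass.
By the parallel-axis theorem, I = I_cm + md² = 0.1483 + 0.1483 = 0.2966 kg·m².
T = 2π√(I/(mgd)) = 2π√(0.2966/(1.17 × 25.0 × 0.356)) = 1.06 s.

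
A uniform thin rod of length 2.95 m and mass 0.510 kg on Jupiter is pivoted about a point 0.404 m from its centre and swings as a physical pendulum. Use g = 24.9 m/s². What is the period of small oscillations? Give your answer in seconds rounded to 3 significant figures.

1.87 s

For a physical pendulum T = 2π√(I/(mgd)), with d = 0.4040 m from pivot to centre of mass.
I_cm = mL²/12 = 0.510 × 2.95²/12 = 0.3699 kg·m²; I = I_cm + md² = 0.3699 + 0.510 × 0.4040² = 0.4531 kg·m².
T = 2π√(0.4531/(0.510 × 24.9 × 0.4040)) = 1.87 s.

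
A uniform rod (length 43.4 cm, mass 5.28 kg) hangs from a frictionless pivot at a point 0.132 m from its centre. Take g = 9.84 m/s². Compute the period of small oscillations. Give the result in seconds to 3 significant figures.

1.00 s

For a physical pendulum T = 2π√(I/(mgd)), with d = 0.1320 m from pivot to centre of mass.
I_cm = mL²/12 = 5.28 × 0.434²/12 = 0.08288 kg·m²; I = I_cm + md² = 0.08288 + 5.28 × 0.1320² = 0.1749 kg·m².
T = 2π√(0.1749/(5.28 × 9.84 × 0.1320)) = 1.00 s.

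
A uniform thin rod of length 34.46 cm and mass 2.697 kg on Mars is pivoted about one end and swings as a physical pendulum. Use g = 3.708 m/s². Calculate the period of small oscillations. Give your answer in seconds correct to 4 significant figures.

For a physical pendulum T = 2π√(I/(mgd)), with d = 0.17230 m from pivot to centre of mass.
I_cm = mL²/12 = 2.697 × 0.3446²/12 = 0.026689 kg·m²; I = I_cm + md² = 0.026689 + 2.697 × 0.17230² = 0.10676 kg·m².
T = 2π√(0.10676/(2.697 × 3.708 × 0.17230)) = 1.564 s.

1.564 s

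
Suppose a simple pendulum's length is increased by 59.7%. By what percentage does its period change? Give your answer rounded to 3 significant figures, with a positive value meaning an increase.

26.4%

T ∝ √L, so T'/T = √(1.597) = 1.264.
Percentage change in T = (1.264 − 1) × 100% = 26.4%.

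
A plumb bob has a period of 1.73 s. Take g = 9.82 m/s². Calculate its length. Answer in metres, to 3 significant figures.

0.744 m

From T = 2π√(L/g), L = gT²/(4π²) = 9.82 × 1.730²/(4π²) = 0.744 m.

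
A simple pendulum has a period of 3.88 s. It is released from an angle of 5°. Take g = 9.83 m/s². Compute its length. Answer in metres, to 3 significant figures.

From T = 2π√(L/g), L = gT²/(4π²) = 9.83 × 3.880²/(4π²) = 3.75 m.

3.75 m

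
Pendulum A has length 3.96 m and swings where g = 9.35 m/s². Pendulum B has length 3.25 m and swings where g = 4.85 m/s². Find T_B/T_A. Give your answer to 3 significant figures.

T = 2π√(L/g), so T_B/T_A = √((L_B/g_B)/(L_A/g_A)) = √((3.25/4.85)/(3.96/9.35)) = 1.26.

1.26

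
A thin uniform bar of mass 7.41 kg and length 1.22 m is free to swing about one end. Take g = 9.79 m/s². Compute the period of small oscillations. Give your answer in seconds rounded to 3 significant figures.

1.81 s

For a physical pendulum T = 2π√(I/(mgd)), with d = 0.6100 m from pivot to centre of mass.
I_cm = mL²/12 = 7.41 × 1.22²/12 = 0.9191 kg·m²; I = I_cm + md² = 0.9191 + 7.41 × 0.6100² = 3.676 kg·m².
T = 2π√(3.676/(7.41 × 9.79 × 0.6100)) = 1.81 s.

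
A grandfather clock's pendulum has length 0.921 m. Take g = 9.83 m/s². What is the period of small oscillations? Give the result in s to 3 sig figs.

1.92 s

T = 2π√(L/g) = 2π√(0.921/9.83) = 2π × 0.3061 = 1.92 s.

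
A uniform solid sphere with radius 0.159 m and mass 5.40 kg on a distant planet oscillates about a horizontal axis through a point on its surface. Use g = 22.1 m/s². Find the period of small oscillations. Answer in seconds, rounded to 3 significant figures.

I_cm = (2/5)mr² = 0.05461 kg·m². The pivot is at distance d = 0.159 m from the centre of mass.
By the parallel-axis theorem, I = I_cm + md² = 0.05461 + 0.1365 = 0.1911 kg·m².
T = 2π√(I/(mgd)) = 2π√(0.1911/(5.40 × 22.1 × 0.159)) = 0.631 s.

0.631 s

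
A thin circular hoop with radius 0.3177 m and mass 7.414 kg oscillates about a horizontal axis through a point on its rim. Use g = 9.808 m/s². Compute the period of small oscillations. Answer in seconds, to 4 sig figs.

1.599 s

I_cm = mr² = 0.74832 kg·m². The pivot is at distance d = 0.3177 m from the centre of mass.
By the parallel-axis theorem, I = I_cm + md² = 0.74832 + 0.74832 = 1.4966 kg·m².
T = 2π√(I/(mgd)) = 2π√(1.4966/(7.414 × 9.808 × 0.3177)) = 1.599 s.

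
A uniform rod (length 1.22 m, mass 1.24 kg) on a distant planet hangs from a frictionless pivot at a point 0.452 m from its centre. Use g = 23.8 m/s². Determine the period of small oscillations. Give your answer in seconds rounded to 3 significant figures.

1.10 s

For a physical pendulum T = 2π√(I/(mgd)), with d = 0.4520 m from pivot to centre of mass.
I_cm = mL²/12 = 1.24 × 1.22²/12 = 0.1538 kg·m²; I = I_cm + md² = 0.1538 + 1.24 × 0.4520² = 0.4071 kg·m².
T = 2π√(0.4071/(1.24 × 23.8 × 0.4520)) = 1.10 s.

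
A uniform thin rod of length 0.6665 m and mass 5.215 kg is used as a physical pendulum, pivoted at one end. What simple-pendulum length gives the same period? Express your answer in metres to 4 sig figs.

The equivalent simple-pendulum length is L_eq = I/(md), where I is about the pivot and d = 0.33325 m.
I_cm = (1/12)mL² = 0.19305 kg·m², so I = I_cm + md² = 0.19305 + 0.57915 = 0.77221 kg·m².
L_eq = 0.77221/(5.215 × 0.33325) = 0.4443 m.

0.4443 m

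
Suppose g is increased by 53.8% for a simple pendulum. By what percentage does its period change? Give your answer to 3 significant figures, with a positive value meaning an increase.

T ∝ 1/√g, so T'/T = 1/√(1.538) = 0.8063.
Percentage change in T = (0.8063 − 1) × 100% = -19.4%.

-19.4%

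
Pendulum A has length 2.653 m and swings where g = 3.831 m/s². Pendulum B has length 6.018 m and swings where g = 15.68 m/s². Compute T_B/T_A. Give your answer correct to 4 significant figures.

0.7445

T = 2π√(L/g), so T_B/T_A = √((L_B/g_B)/(L_A/g_A)) = √((6.018/15.68)/(2.653/3.831)) = 0.7445.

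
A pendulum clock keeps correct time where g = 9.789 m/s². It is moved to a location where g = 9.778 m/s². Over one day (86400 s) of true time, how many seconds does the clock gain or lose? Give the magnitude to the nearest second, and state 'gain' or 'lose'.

lose 49 s

The clock's period scales as T ∝ 1/√g, so T'/T = √(9.789/9.778) = 1.00056.
In 86400 s of true time the clock registers 86400/1.00056 = 86351.4 s, so it loses 49 s.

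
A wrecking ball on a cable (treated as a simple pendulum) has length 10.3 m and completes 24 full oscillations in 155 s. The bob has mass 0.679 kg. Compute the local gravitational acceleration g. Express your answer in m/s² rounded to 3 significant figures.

T = 155/24 = 6.458 s.
From T = 2π√(L/g), g = 4π²L/T² = 4π² × 10.3/6.458² = 9.75 m/s².

9.75 m/s²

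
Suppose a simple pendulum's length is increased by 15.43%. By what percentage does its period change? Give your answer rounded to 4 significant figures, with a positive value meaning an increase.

T ∝ √L, so T'/T = √(1.1543) = 1.0744.
Percentage change in T = (1.0744 − 1) × 100% = 7.438%.

7.438%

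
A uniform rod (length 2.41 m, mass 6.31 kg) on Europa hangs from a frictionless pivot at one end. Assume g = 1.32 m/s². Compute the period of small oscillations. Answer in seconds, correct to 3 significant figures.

For a physical pendulum T = 2π√(I/(mgd)), with d = 1.205 m from pivot to centre of mass.
I_cm = mL²/12 = 6.31 × 2.41²/12 = 3.054 kg·m²; I = I_cm + md² = 3.054 + 6.31 × 1.205² = 12.22 kg·m².
T = 2π√(12.22/(6.31 × 1.32 × 1.205)) = 6.93 s.

6.93 s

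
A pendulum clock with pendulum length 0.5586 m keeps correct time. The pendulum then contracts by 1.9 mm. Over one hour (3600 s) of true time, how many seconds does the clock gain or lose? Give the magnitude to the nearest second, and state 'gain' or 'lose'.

gain 6 s

T ∝ √L, so T'/T = √(0.55670/0.5586) = 0.998298.
In 3600 s of true time the clock registers 3600/0.998298 = 3606.1 s, so it gains 6 s.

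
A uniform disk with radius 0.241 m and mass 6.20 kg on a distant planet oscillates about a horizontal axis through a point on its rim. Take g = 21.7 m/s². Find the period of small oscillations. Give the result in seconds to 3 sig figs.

0.811 s

I_cm = ½mr² = 0.1801 kg·m². The pivot is at distance d = 0.241 m from the centre of mass.
By the parallel-axis theorem, I = I_cm + md² = 0.1801 + 0.3601 = 0.5402 kg·m².
T = 2π√(I/(mgd)) = 2π√(0.5402/(6.20 × 21.7 × 0.241)) = 0.811 s.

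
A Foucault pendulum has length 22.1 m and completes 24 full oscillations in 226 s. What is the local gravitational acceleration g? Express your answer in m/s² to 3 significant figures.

T = 226/24 = 9.417 s.
From T = 2π√(L/g), g = 4π²L/T² = 4π² × 22.1/9.417² = 9.84 m/s².

9.84 m/s²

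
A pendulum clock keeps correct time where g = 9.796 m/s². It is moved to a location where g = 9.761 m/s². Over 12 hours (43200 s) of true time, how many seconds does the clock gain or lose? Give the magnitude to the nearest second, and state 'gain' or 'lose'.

lose 77 s

The clock's period scales as T ∝ 1/√g, so T'/T = √(9.796/9.761) = 1.00179.
In 43200 s of true time the clock registers 43200/1.00179 = 43122.8 s, so it loses 77 s.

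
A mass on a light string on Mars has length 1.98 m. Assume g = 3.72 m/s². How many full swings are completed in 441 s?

96

T = 2π√(L/g) = 2π√(1.98/3.72) = 4.584 s.
Number of complete oscillations = ⌊441/4.584⌋ = ⌊96.20⌋ = 96.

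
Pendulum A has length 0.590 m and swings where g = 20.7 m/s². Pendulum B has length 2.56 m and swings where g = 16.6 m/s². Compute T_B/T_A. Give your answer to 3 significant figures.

T = 2π√(L/g), so T_B/T_A = √((L_B/g_B)/(L_A/g_A)) = √((2.56/16.6)/(0.590/20.7)) = 2.33.

2.33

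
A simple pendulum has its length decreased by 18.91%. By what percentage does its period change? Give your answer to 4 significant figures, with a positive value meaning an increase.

T ∝ √L, so T'/T = √(0.81090) = 0.90050.
Percentage change in T = (0.90050 − 1) × 100% = -9.950%.

-9.950%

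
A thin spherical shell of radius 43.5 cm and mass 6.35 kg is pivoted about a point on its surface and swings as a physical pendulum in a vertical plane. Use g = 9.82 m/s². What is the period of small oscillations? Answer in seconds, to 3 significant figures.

I_cm = (2/3)mr² = 0.8011 kg·m². The pivot is at distance d = 0.435 m from the centre of mass.
By the parallel-axis theorem, I = I_cm + md² = 0.8011 + 1.202 = 2.003 kg·m².
T = 2π√(I/(mgd)) = 2π√(2.003/(6.35 × 9.82 × 0.435)) = 1.71 s.

1.71 s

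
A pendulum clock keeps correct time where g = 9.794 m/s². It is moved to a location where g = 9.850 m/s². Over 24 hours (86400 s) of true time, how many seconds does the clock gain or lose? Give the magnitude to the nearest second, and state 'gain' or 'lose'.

gain 247 s

The clock's period scales as T ∝ 1/√g, so T'/T = √(9.794/9.850) = 0.997153.
In 86400 s of true time the clock registers 86400/0.997153 = 86646.7 s, so it gains 247 s.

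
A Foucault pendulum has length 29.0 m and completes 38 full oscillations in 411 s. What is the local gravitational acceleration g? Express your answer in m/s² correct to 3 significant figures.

T = 411/38 = 10.82 s.
From T = 2π√(L/g), g = 4π²L/T² = 4π² × 29.0/10.82² = 9.79 m/s².

9.79 m/s²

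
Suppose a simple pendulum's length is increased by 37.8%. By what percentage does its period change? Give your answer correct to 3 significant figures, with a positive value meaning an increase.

T ∝ √L, so T'/T = √(1.378) = 1.174.
Percentage change in T = (1.174 − 1) × 100% = 17.4%.

17.4%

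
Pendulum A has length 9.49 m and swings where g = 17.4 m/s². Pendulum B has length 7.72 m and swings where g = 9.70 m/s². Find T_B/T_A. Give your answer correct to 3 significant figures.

1.21

T = 2π√(L/g), so T_B/T_A = √((L_B/g_B)/(L_A/g_A)) = √((7.72/9.70)/(9.49/17.4)) = 1.21.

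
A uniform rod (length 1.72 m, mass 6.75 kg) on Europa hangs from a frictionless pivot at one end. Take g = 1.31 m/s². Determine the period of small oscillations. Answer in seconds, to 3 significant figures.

For a physical pendulum T = 2π√(I/(mgd)), with d = 0.8600 m from pivot to centre of mass.
I_cm = mL²/12 = 6.75 × 1.72²/12 = 1.664 kg·m²; I = I_cm + md² = 1.664 + 6.75 × 0.8600² = 6.656 kg·m².
T = 2π√(6.656/(6.75 × 1.31 × 0.8600)) = 5.88 s.

5.88 s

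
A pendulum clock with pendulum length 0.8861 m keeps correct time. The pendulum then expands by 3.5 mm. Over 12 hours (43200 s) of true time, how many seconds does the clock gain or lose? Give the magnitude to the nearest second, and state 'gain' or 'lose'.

lose 85 s

T ∝ √L, so T'/T = √(0.88960/0.8861) = 1.00197.
In 43200 s of true time the clock registers 43200/1.00197 = 43114.9 s, so it loses 85 s.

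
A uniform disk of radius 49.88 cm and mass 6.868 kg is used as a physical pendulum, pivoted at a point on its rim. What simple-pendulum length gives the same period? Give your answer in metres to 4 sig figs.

0.7482 m

The equivalent simple-pendulum length is L_eq = I/(md), where I is about the pivot and d = 0.49880 m.
I_cm = ½mR² = 0.85438 kg·m², so I = I_cm + md² = 0.85438 + 1.7088 = 2.5632 kg·m².
L_eq = 2.5632/(6.868 × 0.49880) = 0.7482 m.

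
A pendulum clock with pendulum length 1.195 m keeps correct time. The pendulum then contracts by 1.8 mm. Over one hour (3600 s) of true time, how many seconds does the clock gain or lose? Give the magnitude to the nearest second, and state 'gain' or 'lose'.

gain 3 s

T ∝ √L, so T'/T = √(1.19320/1.195) = 0.999247.
In 3600 s of true time the clock registers 3600/0.999247 = 3602.7 s, so it gains 3 s.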